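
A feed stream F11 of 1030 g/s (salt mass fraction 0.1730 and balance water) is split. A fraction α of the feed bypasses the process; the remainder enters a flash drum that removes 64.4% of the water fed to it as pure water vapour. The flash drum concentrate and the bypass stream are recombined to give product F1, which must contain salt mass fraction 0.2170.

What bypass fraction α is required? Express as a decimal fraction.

0.619

All 1030×0.173 = 178.19 g/s of salt reaches F1, so F1 = 178.19/0.217 = 821.15 g/s and vapour = 208.85 g/s.
The evaporator receives (1−α)·1030 of feed at 0.827 water and removes 0.644 of that water:
0.644×0.827×(1−α)×1030 = 208.85
(1−α) = 208.85/548.57 = 0.3807;  α = 0.6193.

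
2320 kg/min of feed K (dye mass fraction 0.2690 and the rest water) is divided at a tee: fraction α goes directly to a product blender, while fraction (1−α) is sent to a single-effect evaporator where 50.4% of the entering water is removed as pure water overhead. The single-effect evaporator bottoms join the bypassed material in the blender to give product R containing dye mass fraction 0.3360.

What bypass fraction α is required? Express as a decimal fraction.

0.459

All 2320×0.269 = 624.08 kg/min of dye reaches R, so R = 624.08/0.336 = 1857.4 kg/min and vapour = 462.62 kg/min.
The evaporator receives (1−α)·2320 of feed at 0.731 water and removes 0.504 of that water:
0.504×0.731×(1−α)×2320 = 462.62
(1−α) = 462.62/854.74 = 0.5412;  α = 0.4588.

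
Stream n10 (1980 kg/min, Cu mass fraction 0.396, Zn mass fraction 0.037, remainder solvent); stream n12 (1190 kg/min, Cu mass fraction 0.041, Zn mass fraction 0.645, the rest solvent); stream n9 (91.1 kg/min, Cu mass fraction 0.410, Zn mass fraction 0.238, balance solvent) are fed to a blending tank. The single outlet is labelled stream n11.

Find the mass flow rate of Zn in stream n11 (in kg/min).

862.5 kg/min

Zn out = Zn in = 1980×0.037 + 1190×0.645 + 91.1×0.238 = 862.49 kg/min.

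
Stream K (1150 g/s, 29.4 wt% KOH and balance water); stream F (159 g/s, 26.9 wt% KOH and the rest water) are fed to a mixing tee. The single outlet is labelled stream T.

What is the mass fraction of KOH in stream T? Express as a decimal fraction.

Total flow out = 1150 + 159 = 1309 g/s.
KOH in = 1150×0.294 + 159×0.269 = 380.87 g/s.
KOH mass fraction in T = 380.87/1309 = 0.291.

0.291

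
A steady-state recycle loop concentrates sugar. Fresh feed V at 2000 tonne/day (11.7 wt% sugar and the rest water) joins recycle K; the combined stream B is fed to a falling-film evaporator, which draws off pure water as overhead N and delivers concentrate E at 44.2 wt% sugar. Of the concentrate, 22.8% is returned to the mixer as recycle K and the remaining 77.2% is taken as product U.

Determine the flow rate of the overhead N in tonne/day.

1471 tonne/day

Overall sugar balance (none leaves overhead): sugar in fresh feed = sugar in product, i.e. 2000×0.117 = (1−0.228)·E·0.442.
E = 234/(0.442×0.772) = 685.77 tonne/day.
Recycle K = 0.228×685.77 = 156.35 tonne/day.
Combined feed B = 2000 + 156.35 = 2156.4 tonne/day.
Overhead N = B − E = 2156.4 − 685.77 = 1470.6 tonne/day.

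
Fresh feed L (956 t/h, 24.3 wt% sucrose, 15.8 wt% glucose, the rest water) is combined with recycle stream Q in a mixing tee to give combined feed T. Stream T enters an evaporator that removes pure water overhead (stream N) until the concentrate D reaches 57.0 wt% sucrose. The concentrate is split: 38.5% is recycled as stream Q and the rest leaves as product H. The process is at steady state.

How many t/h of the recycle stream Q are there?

Overall sucrose balance (none leaves overhead): sucrose in fresh feed = sucrose in product, i.e. 956×0.243 = (1−0.385)·D·0.570.
D = 232.31/(0.570×0.615) = 662.7 t/h.
Recycle Q = 0.385×662.7 = 255.14 t/h.

255.1 t/h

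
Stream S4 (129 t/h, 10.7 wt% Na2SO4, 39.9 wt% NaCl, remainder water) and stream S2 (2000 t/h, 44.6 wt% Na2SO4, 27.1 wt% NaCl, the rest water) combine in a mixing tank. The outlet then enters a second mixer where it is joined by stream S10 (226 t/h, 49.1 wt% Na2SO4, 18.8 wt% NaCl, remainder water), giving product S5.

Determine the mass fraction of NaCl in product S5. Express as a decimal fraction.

Overall, product flow = 2355 t/h.
NaCl in = 129×0.399 + 2000×0.271 + 226×0.188 = 635.96 t/h.
NaCl fraction in S5 = 0.270.

0.270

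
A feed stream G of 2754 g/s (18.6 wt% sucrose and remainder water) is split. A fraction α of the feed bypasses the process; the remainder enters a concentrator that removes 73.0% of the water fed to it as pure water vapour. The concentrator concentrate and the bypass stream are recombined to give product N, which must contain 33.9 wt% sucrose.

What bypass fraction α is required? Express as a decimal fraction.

All 2754×0.186 = 512.24 g/s of sucrose reaches N, so N = 512.24/0.339 = 1511 g/s and vapour = 1243 g/s.
The evaporator receives (1−α)·2754 of feed at 0.814 water and removes 0.730 of that water:
0.730×0.814×(1−α)×2754 = 1243
(1−α) = 1243/1636.5 = 0.7595;  α = 0.2405.

0.240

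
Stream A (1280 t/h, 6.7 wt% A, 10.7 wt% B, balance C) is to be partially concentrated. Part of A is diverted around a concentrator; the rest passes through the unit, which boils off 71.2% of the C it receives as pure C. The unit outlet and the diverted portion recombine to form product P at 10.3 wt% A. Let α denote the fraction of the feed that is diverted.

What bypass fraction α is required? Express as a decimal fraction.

0.406

All 1280×0.067 = 85.76 t/h of A reaches P, so P = 85.76/0.103 = 832.62 t/h and vapour = 447.38 t/h.
The evaporator receives (1−α)·1280 of feed at 0.826 C and removes 0.712 of that C:
0.712×0.826×(1−α)×1280 = 447.38
(1−α) = 447.38/752.78 = 0.5943;  α = 0.4057.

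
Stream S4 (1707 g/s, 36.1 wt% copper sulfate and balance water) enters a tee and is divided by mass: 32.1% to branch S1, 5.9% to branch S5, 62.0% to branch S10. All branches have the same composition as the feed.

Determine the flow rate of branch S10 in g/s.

Branch S10 flow = 0.620×1707 = 1058.3 g/s.

1058 g/s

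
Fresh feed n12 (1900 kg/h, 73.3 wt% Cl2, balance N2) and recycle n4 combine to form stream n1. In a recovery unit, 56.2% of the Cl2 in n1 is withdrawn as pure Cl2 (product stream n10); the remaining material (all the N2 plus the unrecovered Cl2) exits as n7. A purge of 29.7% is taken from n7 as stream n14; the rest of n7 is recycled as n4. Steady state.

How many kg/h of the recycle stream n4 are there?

N2 enters only via n12 and leaves only via the purge: 1900×0.267 = 0.297×(N2 in n7), and the recovery unit passes all N2, so N2 in n1 = N2 in n7 = 1708.1 kg/h.
Cl2 in n1: m_A = 1900×0.733 + (1−0.297)·(1−0.562)·m_A, so m_A = 1392.7/0.6921 = 2012.3 kg/h.
n7 = (1−0.562)×2012.3 + 1708.1 = 2589.5 kg/h.
Recycle n4 = (1−0.297)×2589.5 = 1820.4 kg/h.

1820 kg/h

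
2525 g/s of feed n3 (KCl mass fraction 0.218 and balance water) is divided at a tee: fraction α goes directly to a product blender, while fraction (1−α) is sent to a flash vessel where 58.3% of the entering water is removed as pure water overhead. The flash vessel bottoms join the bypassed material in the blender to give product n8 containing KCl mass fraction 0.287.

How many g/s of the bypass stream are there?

1193 g/s

All 2525×0.218 = 550.45 g/s of KCl reaches n8, so n8 = 550.45/0.287 = 1917.9 g/s and vapour = 607.06 g/s.
The evaporator receives (1−α)·2525 of feed at 0.782 water and removes 0.583 of that water:
0.583×0.782×(1−α)×2525 = 607.06
(1−α) = 607.06/1151.2 = 0.5273;  α = 0.4727.
Bypass flow = 0.4727×2525 = 1193.5 g/s.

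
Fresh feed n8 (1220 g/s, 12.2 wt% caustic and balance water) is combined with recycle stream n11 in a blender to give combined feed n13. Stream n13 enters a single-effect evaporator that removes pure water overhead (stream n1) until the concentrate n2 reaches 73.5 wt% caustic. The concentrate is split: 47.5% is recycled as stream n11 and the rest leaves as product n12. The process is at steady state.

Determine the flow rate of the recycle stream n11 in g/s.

183.2 g/s

Overall caustic balance (none leaves overhead): caustic in fresh feed = caustic in product, i.e. 1220×0.122 = (1−0.475)·n2·0.735.
n2 = 148.84/(0.735×0.525) = 385.72 g/s.
Recycle n11 = 0.475×385.72 = 183.22 g/s.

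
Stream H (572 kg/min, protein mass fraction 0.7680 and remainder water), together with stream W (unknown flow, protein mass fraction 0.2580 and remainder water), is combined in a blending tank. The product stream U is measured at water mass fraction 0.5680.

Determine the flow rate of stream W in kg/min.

1105 kg/min

Let W be the unknown flow. Total out = 572 + W.
water balance: 132.7 + 0.742·W = 0.568·(572 + W)
(0.742 − 0.568)·W = 0.568×572 − 132.7 = 192.19
W = 192.19 / 0.174 = 1104.6 kg/min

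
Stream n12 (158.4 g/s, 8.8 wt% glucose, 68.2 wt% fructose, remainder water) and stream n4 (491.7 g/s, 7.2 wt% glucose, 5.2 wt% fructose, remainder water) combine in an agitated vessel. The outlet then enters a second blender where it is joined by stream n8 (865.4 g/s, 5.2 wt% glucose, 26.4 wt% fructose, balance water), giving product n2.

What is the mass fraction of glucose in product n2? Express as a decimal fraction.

0.062

Overall, product flow = 1515.5 g/s.
glucose in = 158.4×0.088 + 491.7×0.072 + 865.4×0.052 = 94.342 g/s.
glucose fraction in n2 = 0.062.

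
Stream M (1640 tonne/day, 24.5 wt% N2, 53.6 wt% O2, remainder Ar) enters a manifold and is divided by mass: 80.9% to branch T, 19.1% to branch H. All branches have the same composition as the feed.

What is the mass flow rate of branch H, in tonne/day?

313.2 tonne/day

Branch H flow = 0.191×1640 = 313.24 tonne/day.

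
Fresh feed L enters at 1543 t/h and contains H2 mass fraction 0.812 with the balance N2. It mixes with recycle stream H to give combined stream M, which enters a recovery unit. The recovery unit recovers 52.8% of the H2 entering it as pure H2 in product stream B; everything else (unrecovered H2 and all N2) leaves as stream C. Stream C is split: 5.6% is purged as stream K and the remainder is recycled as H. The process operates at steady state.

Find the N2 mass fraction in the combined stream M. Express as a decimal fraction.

0.696

N2 enters only via L and leaves only via the purge: 1543×0.188 = 0.056×(N2 in C), and the recovery unit passes all N2, so N2 in M = N2 in C = 5180.1 t/h.
H2 in M: m_A = 1543×0.812 + (1−0.056)·(1−0.528)·m_A, so m_A = 1252.9/0.5544 = 2259.8 t/h.
M = 2259.8 + 5180.1 = 7439.9 t/h.
N2 fraction in M = 5180.1/7439.9 = 0.696.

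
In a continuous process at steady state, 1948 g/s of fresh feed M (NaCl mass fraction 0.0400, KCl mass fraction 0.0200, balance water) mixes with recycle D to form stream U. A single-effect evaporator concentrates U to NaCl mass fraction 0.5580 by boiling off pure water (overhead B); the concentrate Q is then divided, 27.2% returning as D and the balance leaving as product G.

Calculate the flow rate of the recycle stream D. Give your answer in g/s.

Overall NaCl balance (none leaves overhead): NaCl in fresh feed = NaCl in product, i.e. 1948×0.040 = (1−0.272)·Q·0.558.
Q = 77.92/(0.558×0.728) = 191.82 g/s.
Recycle D = 0.272×191.82 = 52.174 g/s.

52.17 g/s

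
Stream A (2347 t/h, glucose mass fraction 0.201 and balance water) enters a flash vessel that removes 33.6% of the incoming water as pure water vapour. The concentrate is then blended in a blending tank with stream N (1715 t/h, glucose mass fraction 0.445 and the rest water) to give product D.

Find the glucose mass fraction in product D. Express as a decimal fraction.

Vapour removed = 0.336×0.799×2347 = 630.09 t/h; concentrate = 1716.9 t/h.
glucose reaching the mixer = 471.75 (from concentrate) + 1715×0.445 = 1234.9 t/h.
Product flow = 1716.9 + 1715 = 3431.9 t/h; glucose fraction = 0.360.

0.360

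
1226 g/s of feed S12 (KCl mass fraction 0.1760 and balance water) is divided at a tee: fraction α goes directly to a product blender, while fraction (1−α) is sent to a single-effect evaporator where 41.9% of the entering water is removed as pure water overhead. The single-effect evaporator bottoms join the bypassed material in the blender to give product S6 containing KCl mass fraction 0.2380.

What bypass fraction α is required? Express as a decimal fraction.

All 1226×0.176 = 215.78 g/s of KCl reaches S6, so S6 = 215.78/0.238 = 906.62 g/s and vapour = 319.38 g/s.
The evaporator receives (1−α)·1226 of feed at 0.824 water and removes 0.419 of that water:
0.419×0.824×(1−α)×1226 = 319.38
(1−α) = 319.38/423.28 = 0.7545;  α = 0.2455.

0.245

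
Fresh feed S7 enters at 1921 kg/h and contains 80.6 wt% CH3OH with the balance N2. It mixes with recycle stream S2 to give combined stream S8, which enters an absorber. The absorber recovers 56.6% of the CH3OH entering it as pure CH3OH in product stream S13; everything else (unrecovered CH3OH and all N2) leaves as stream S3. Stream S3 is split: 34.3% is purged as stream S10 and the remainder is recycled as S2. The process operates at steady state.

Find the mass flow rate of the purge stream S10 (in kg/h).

N2 enters only via S7 and leaves only via the purge: 1921×0.194 = 0.343×(N2 in S3), and the absorber passes all N2, so N2 in S8 = N2 in S3 = 1086.5 kg/h.
CH3OH in S8: m_A = 1921×0.806 + (1−0.343)·(1−0.566)·m_A, so m_A = 1548.3/0.7149 = 2165.9 kg/h.
S3 = (1−0.566)×2165.9 + 1086.5 = 2026.5 kg/h.
Purge S10 = 0.343×2026.5 = 695.1 kg/h.

695.1 kg/h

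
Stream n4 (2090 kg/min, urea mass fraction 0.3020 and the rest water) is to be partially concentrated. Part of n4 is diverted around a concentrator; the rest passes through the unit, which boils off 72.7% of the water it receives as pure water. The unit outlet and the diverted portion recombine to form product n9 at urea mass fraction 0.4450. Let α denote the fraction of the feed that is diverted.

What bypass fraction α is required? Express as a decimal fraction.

0.367

All 2090×0.302 = 631.18 kg/min of urea reaches n9, so n9 = 631.18/0.445 = 1418.4 kg/min and vapour = 671.62 kg/min.
The evaporator receives (1−α)·2090 of feed at 0.698 water and removes 0.727 of that water:
0.727×0.698×(1−α)×2090 = 671.62
(1−α) = 671.62/1060.6 = 0.6333;  α = 0.3667.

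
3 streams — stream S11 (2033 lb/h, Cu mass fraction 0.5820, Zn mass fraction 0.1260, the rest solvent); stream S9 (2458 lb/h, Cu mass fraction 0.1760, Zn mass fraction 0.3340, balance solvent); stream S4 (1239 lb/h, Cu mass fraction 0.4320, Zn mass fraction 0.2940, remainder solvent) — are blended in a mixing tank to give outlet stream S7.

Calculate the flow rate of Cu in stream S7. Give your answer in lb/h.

Cu out = Cu in = 2033×0.582 + 2458×0.176 + 1239×0.432 = 2151.1 lb/h.

2151 lb/h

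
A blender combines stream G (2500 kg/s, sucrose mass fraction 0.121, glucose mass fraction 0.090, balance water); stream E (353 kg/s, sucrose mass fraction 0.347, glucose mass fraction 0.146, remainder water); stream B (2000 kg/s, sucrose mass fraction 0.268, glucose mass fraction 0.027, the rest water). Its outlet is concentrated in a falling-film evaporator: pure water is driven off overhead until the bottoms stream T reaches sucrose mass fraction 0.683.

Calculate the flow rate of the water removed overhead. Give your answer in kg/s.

sucrose entering = 2500×0.121 + 353×0.347 + 2000×0.268 = 960.99 kg/s.
All sucrose reports to T, so T = 960.99/0.683 = 1407 kg/s.
Total feed = 4853 kg/s; overhead = 4853 − 1407 = 3446 kg/s.

3446 kg/s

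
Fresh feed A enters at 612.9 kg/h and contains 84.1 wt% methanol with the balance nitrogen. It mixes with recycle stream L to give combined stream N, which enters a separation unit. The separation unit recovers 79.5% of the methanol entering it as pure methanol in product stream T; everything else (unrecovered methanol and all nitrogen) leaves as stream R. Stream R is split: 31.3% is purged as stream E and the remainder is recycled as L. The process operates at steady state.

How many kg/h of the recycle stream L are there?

nitrogen enters only via A and leaves only via the purge: 612.9×0.159 = 0.313×(nitrogen in R), and the separation unit passes all nitrogen, so nitrogen in N = nitrogen in R = 311.35 kg/h.
methanol in N: m_A = 612.9×0.841 + (1−0.313)·(1−0.795)·m_A, so m_A = 515.45/0.8592 = 599.94 kg/h.
R = (1−0.795)×599.94 + 311.35 = 434.33 kg/h.
Recycle L = (1−0.313)×434.33 = 298.39 kg/h.

298.4 kg/h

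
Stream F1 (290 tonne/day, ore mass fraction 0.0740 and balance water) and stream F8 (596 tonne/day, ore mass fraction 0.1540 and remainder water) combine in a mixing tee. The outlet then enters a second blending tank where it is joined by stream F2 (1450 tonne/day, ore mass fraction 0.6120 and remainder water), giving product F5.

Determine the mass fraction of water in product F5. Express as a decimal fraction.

0.5716

Overall, product flow = 2336 tonne/day.
water in = 290×0.926 + 596×0.846 + 1450×0.388 = 1335.4 tonne/day.
water fraction in F5 = 0.5716.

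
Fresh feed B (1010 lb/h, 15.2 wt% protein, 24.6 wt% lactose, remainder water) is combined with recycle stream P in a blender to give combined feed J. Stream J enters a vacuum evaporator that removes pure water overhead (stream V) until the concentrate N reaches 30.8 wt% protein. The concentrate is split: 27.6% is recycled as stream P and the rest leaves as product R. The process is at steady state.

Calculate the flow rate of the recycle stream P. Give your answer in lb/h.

190 lb/h

Overall protein balance (none leaves overhead): protein in fresh feed = protein in product, i.e. 1010×0.152 = (1−0.276)·N·0.308.
N = 153.52/(0.308×0.724) = 688.46 lb/h.
Recycle P = 0.276×688.46 = 190.01 lb/h.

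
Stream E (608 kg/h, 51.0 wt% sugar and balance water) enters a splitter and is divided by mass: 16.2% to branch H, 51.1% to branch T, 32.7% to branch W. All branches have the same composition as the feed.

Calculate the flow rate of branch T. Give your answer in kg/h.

310.7 kg/h

Branch T flow = 0.511×608 = 310.69 kg/h.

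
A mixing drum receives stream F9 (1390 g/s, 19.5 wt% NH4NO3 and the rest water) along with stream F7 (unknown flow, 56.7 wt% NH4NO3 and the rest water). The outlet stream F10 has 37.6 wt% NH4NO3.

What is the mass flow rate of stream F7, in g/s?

Let F7 be the unknown flow. Total out = 1390 + F7.
NH4NO3 balance: 271.05 + 0.567·F7 = 0.376·(1390 + F7)
(0.567 − 0.376)·F7 = 0.376×1390 − 271.05 = 251.59
F7 = 251.59 / 0.191 = 1317.2 g/s

1317 g/s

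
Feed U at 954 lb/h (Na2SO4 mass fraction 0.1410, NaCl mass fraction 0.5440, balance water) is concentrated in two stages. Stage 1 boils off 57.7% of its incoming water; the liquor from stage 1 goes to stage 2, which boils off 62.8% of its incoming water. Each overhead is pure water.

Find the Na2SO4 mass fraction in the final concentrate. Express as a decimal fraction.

0.1919

water in feed = 954×0.315 = 300.51 lb/h.
After stage 1: water left = (1−0.577)×300.51 = 127.12; stream total = 780.61 lb/h.
After stage 2: water left = (1−0.628)×127.12 = 47.287; final concentrate = 700.78 lb/h.
Na2SO4 fraction = 134.51/700.78 = 0.1919.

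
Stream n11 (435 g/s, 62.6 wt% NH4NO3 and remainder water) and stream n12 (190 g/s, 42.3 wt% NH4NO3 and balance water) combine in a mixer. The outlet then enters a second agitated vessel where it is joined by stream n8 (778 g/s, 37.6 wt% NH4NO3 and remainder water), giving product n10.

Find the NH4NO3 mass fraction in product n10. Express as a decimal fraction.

Overall, product flow = 1403 g/s.
NH4NO3 in = 435×0.626 + 190×0.423 + 778×0.376 = 645.21 g/s.
NH4NO3 fraction in n10 = 0.4599.

0.4599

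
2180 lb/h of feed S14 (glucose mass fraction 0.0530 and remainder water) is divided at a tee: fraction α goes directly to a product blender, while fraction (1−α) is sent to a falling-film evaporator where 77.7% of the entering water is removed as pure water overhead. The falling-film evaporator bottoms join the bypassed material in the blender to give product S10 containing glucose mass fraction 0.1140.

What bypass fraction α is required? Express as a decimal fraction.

All 2180×0.053 = 115.54 lb/h of glucose reaches S10, so S10 = 115.54/0.114 = 1013.5 lb/h and vapour = 1166.5 lb/h.
The evaporator receives (1−α)·2180 of feed at 0.947 water and removes 0.777 of that water:
0.777×0.947×(1−α)×2180 = 1166.5
(1−α) = 1166.5/1604.1 = 0.7272;  α = 0.2728.

0.273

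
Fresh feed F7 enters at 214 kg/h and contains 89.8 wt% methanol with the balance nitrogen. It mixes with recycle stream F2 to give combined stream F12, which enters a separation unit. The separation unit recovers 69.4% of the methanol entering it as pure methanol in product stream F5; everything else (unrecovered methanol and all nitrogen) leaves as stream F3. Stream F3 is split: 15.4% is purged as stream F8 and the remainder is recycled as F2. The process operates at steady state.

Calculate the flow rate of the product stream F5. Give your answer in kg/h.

methanol in F12: m_A = 214×0.898 + (1−0.154)·(1−0.694)·m_A, so m_A = 192.17/0.7411 = 259.3 kg/h.
Product F5 = 0.694×259.3 = 179.95 kg/h.

180 kg/h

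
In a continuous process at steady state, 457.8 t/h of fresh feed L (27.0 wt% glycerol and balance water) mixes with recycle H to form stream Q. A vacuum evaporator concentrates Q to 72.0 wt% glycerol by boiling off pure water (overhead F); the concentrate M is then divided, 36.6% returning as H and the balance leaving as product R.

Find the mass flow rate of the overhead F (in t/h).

286.1 t/h

Overall glycerol balance (none leaves overhead): glycerol in fresh feed = glycerol in product, i.e. 457.8×0.270 = (1−0.366)·M·0.720.
M = 123.61/(0.720×0.634) = 270.78 t/h.
Recycle H = 0.366×270.78 = 99.106 t/h.
Combined feed Q = 457.8 + 99.106 = 556.91 t/h.
Overhead F = Q − M = 556.91 − 270.78 = 286.12 t/h.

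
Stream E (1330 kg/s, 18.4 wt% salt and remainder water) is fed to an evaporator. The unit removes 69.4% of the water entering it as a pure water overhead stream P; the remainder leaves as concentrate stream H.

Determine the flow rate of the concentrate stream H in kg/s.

576.8 kg/s

water entering = 1330×0.816 = 1085.3 kg/s; overhead removed = 0.694×1085.3 = 753.18 kg/s.
Concentrate = 1330 − 753.18 = 576.82 kg/s.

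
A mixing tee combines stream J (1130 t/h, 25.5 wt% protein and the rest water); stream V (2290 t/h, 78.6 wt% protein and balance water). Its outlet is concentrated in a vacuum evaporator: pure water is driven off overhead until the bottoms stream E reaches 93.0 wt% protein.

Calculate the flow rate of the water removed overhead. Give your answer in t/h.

protein entering = 1130×0.255 + 2290×0.786 = 2088.1 t/h.
All protein reports to E, so E = 2088.1/0.930 = 2245.3 t/h.
Total feed = 3420 t/h; overhead = 3420 − 2245.3 = 1174.7 t/h.

1175 t/h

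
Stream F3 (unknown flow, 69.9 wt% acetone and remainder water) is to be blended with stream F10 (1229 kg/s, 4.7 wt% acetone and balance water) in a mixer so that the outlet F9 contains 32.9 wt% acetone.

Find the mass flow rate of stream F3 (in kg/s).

Let F3 be the unknown flow. Total out = 1229 + F3.
acetone balance: 57.763 + 0.699·F3 = 0.329·(1229 + F3)
(0.699 − 0.329)·F3 = 0.329×1229 − 57.763 = 346.58
F3 = 346.58 / 0.370 = 936.7 kg/s

936.7 kg/s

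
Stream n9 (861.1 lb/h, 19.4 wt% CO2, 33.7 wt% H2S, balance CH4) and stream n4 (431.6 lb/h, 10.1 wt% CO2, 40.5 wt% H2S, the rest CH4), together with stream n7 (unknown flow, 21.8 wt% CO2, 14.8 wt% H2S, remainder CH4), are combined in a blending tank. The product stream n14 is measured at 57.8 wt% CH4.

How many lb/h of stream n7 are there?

Let n7 be the unknown flow. Total out = 1292.7 + n7.
CH4 balance: 617.07 + 0.634·n7 = 0.578·(1292.7 + n7)
(0.634 − 0.578)·n7 = 0.578×1292.7 − 617.07 = 130.11
n7 = 130.11 / 0.056 = 2323.5 lb/h

2323 lb/h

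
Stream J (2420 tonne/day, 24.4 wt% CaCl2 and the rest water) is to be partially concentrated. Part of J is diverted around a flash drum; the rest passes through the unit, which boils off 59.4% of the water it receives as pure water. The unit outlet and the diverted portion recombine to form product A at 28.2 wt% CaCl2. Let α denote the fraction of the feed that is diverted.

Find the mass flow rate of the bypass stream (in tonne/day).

All 2420×0.244 = 590.48 tonne/day of CaCl2 reaches A, so A = 590.48/0.282 = 2093.9 tonne/day and vapour = 326.1 tonne/day.
The evaporator receives (1−α)·2420 of feed at 0.756 water and removes 0.594 of that water:
0.594×0.756×(1−α)×2420 = 326.1
(1−α) = 326.1/1086.7 = 0.3001;  α = 0.6999.
Bypass flow = 0.6999×2420 = 1693.8 tonne/day.

1694 tonne/day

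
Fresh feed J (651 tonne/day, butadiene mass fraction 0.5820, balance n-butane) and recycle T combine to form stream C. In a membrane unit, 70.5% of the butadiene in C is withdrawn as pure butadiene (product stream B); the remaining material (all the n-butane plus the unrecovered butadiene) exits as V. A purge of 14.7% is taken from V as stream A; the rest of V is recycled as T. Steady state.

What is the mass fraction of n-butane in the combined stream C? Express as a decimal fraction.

0.7852

n-butane enters only via J and leaves only via the purge: 651×0.418 = 0.147×(n-butane in V), and the membrane unit passes all n-butane, so n-butane in C = n-butane in V = 1851.1 tonne/day.
butadiene in C: m_A = 651×0.582 + (1−0.147)·(1−0.705)·m_A, so m_A = 378.88/0.7484 = 506.28 tonne/day.
C = 506.28 + 1851.1 = 2357.4 tonne/day.
n-butane fraction in C = 1851.1/2357.4 = 0.7852.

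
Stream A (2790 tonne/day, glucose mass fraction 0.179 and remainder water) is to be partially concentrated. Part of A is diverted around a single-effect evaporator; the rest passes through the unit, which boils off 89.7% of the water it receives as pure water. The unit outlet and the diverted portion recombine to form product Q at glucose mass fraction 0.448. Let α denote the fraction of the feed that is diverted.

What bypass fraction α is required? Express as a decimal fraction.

0.185

All 2790×0.179 = 499.41 tonne/day of glucose reaches Q, so Q = 499.41/0.448 = 1114.8 tonne/day and vapour = 1675.2 tonne/day.
The evaporator receives (1−α)·2790 of feed at 0.821 water and removes 0.897 of that water:
0.897×0.821×(1−α)×2790 = 1675.2
(1−α) = 1675.2/2054.7 = 0.8153;  α = 0.1847.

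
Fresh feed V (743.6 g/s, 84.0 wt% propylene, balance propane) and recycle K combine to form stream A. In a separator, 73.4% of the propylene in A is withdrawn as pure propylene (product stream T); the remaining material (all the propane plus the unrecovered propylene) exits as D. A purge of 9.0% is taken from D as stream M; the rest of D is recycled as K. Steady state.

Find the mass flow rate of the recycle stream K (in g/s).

propane enters only via V and leaves only via the purge: 743.6×0.160 = 0.090×(propane in D), and the separator passes all propane, so propane in A = propane in D = 1322 g/s.
propylene in A: m_A = 743.6×0.840 + (1−0.090)·(1−0.734)·m_A, so m_A = 624.62/0.7579 = 824.11 g/s.
D = (1−0.734)×824.11 + 1322 = 1541.2 g/s.
Recycle K = (1−0.090)×1541.2 = 1402.5 g/s.

1402 g/s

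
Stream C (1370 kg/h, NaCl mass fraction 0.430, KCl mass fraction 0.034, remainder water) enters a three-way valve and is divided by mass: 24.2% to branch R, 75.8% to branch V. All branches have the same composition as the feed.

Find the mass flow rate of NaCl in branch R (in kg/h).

142.6 kg/h

Branch R total = 0.242×1370 = 331.54 kg/h.
NaCl in R = 0.430×331.54 = 142.56 kg/h.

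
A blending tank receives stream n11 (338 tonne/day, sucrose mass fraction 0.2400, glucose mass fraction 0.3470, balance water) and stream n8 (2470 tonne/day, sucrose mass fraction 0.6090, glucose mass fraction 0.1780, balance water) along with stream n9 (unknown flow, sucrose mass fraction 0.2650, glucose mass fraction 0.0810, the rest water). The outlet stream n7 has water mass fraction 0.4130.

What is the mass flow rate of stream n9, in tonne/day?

Let n9 be the unknown flow. Total out = 2808 + n9.
water balance: 665.7 + 0.654·n9 = 0.413·(2808 + n9)
(0.654 − 0.413)·n9 = 0.413×2808 − 665.7 = 494
n9 = 494 / 0.241 = 2049.8 tonne/day

2050 tonne/day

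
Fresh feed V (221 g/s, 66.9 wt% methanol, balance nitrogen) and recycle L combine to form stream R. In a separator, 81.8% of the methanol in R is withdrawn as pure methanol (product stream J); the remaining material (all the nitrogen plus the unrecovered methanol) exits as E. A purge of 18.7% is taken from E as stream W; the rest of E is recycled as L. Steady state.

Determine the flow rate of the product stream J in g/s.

methanol in R: m_A = 221×0.669 + (1−0.187)·(1−0.818)·m_A, so m_A = 147.85/0.8520 = 173.52 g/s.
Product J = 0.818×173.52 = 141.94 g/s.

141.9 g/s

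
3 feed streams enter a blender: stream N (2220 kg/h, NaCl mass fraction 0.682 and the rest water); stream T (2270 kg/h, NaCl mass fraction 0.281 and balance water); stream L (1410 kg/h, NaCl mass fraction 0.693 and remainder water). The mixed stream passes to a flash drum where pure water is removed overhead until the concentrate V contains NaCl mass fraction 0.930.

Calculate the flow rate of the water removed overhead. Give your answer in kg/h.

2535 kg/h

NaCl entering = 2220×0.682 + 2270×0.281 + 1410×0.693 = 3129 kg/h.
All NaCl reports to V, so V = 3129/0.930 = 3364.6 kg/h.
Total feed = 5900 kg/h; overhead = 5900 − 3364.6 = 2535.4 kg/h.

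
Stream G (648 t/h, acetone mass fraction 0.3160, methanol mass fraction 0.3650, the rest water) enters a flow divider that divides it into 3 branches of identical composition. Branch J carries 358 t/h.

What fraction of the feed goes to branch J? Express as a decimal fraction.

0.552

Fraction to J = 358/648 = 0.5525.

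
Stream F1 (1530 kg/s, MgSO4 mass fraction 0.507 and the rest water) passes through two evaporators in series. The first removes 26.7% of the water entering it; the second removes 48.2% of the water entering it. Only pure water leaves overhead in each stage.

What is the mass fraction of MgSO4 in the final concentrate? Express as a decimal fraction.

0.730

water in feed = 1530×0.493 = 754.29 kg/s.
After stage 1: water left = (1−0.267)×754.29 = 552.89; stream total = 1328.6 kg/s.
After stage 2: water left = (1−0.482)×552.89 = 286.4; final concentrate = 1062.1 kg/s.
MgSO4 fraction = 775.71/1062.1 = 0.730.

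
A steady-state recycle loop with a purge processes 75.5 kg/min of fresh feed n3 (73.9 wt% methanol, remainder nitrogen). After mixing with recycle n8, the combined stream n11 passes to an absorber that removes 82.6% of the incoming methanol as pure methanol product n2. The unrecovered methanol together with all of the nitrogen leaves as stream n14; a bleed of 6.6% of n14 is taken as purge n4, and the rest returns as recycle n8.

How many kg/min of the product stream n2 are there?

55.03 kg/min

methanol in n11: m_A = 75.5×0.739 + (1−0.066)·(1−0.826)·m_A, so m_A = 55.794/0.8375 = 66.622 kg/min.
Product n2 = 0.826×66.622 = 55.029 kg/min.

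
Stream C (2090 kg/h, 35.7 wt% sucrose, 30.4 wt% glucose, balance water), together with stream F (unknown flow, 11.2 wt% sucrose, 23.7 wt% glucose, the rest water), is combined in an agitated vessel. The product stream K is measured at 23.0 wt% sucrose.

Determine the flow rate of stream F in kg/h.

2249 kg/h

Let F be the unknown flow. Total out = 2090 + F.
sucrose balance: 746.13 + 0.112·F = 0.230·(2090 + F)
(0.112 − 0.230)·F = 0.230×2090 − 746.13 = -265.43
F = -265.43 / -0.118 = 2249.4 kg/h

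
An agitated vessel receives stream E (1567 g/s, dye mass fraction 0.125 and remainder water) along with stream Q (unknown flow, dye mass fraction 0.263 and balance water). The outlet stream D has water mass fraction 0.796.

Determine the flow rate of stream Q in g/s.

2098 g/s

Let Q be the unknown flow. Total out = 1567 + Q.
water balance: 1371.1 + 0.737·Q = 0.796·(1567 + Q)
(0.737 − 0.796)·Q = 0.796×1567 − 1371.1 = -123.79
Q = -123.79 / -0.059 = 2098.2 g/s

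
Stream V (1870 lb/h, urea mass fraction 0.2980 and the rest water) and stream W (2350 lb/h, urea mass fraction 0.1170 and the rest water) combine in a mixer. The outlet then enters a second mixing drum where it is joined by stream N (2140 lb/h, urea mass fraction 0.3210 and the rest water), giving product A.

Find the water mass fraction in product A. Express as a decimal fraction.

0.7611

Overall, product flow = 6360 lb/h.
water in = 1870×0.702 + 2350×0.883 + 2140×0.679 = 4840.9 lb/h.
water fraction in A = 0.7611.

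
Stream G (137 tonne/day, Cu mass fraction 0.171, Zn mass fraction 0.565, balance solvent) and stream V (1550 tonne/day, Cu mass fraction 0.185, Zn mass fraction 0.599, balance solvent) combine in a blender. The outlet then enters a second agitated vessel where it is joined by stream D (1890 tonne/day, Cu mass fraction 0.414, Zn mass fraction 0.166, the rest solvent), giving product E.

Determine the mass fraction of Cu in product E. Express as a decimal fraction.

Overall, product flow = 3577 tonne/day.
Cu in = 137×0.171 + 1550×0.185 + 1890×0.414 = 1092.6 tonne/day.
Cu fraction in E = 0.305.

0.305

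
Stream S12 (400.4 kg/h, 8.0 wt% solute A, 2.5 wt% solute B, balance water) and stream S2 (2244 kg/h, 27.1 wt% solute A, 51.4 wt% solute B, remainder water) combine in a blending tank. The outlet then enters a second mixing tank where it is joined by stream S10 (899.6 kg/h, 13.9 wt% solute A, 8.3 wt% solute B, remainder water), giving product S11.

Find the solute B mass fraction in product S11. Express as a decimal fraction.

0.349

Overall, product flow = 3544 kg/h.
solute B in = 400.4×0.025 + 2244×0.514 + 899.6×0.083 = 1238.1 kg/h.
solute B fraction in S11 = 0.349.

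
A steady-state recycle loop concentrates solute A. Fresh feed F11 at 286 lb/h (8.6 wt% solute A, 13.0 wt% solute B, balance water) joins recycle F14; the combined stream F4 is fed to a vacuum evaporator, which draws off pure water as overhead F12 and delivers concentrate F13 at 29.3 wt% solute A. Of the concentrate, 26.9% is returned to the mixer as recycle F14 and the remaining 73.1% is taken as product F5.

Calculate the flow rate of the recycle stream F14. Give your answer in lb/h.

30.89 lb/h

Overall solute A balance (none leaves overhead): solute A in fresh feed = solute A in product, i.e. 286×0.086 = (1−0.269)·F13·0.293.
F13 = 24.596/(0.293×0.731) = 114.84 lb/h.
Recycle F14 = 0.269×114.84 = 30.891 lb/h.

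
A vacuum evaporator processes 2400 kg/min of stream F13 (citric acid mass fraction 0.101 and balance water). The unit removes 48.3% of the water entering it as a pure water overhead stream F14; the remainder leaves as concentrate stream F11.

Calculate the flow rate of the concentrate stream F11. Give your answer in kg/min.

1358 kg/min

water entering = 2400×0.899 = 2157.6 kg/min; overhead removed = 0.483×2157.6 = 1042.1 kg/min.
Concentrate = 2400 − 1042.1 = 1357.9 kg/min.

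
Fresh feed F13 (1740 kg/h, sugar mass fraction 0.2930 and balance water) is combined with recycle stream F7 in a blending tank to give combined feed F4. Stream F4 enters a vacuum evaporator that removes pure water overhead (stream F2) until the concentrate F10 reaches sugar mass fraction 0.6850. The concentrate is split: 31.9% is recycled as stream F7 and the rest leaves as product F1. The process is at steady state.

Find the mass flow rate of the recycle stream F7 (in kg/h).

348.6 kg/h

Overall sugar balance (none leaves overhead): sugar in fresh feed = sugar in product, i.e. 1740×0.293 = (1−0.319)·F10·0.685.
F10 = 509.82/(0.685×0.681) = 1092.9 kg/h.
Recycle F7 = 0.319×1092.9 = 348.63 kg/h.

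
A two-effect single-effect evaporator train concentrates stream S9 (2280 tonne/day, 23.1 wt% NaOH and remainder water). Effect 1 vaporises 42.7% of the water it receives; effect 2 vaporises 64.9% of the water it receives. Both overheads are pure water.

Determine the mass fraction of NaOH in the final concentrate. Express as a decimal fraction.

0.599

water in feed = 2280×0.769 = 1753.3 tonne/day.
After stage 1: water left = (1−0.427)×1753.3 = 1004.7; stream total = 1531.3 tonne/day.
After stage 2: water left = (1−0.649)×1004.7 = 352.63; final concentrate = 879.31 tonne/day.
NaOH fraction = 526.68/879.31 = 0.599.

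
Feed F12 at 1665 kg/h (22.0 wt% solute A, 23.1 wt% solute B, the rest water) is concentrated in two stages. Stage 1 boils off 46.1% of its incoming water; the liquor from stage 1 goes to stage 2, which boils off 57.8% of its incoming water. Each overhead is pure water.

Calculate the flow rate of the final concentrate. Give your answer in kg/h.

water in feed = 1665×0.549 = 914.09 kg/h.
After stage 1: water left = (1−0.461)×914.09 = 492.69; stream total = 1243.6 kg/h.
After stage 2: water left = (1−0.578)×492.69 = 207.92; final concentrate = 958.83 kg/h.

958.8 kg/h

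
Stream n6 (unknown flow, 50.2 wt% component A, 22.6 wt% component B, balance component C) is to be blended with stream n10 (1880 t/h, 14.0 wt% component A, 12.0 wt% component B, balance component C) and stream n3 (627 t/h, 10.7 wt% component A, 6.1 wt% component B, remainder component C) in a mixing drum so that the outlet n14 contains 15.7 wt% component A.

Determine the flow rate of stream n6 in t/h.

183.5 t/h

Let n6 be the unknown flow. Total out = 2507 + n6.
component A balance: 330.29 + 0.502·n6 = 0.157·(2507 + n6)
(0.502 − 0.157)·n6 = 0.157×2507 − 330.29 = 63.31
n6 = 63.31 / 0.345 = 183.51 t/h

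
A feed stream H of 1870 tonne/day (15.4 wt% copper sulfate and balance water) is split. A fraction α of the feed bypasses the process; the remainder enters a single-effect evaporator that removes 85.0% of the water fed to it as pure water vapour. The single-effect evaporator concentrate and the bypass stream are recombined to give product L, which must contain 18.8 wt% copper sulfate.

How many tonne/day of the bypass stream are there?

All 1870×0.154 = 287.98 tonne/day of copper sulfate reaches L, so L = 287.98/0.188 = 1531.8 tonne/day and vapour = 338.19 tonne/day.
The evaporator receives (1−α)·1870 of feed at 0.846 water and removes 0.850 of that water:
0.850×0.846×(1−α)×1870 = 338.19
(1−α) = 338.19/1344.7 = 0.2515;  α = 0.7485.
Bypass flow = 0.7485×1870 = 1399.7 tonne/day.

1400 tonne/day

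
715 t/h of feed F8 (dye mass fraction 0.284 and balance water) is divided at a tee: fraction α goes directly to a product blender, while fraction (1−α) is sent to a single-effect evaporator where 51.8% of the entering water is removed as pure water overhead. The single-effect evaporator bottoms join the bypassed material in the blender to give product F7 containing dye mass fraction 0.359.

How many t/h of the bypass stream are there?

312.3 t/h

All 715×0.284 = 203.06 t/h of dye reaches F7, so F7 = 203.06/0.359 = 565.63 t/h and vapour = 149.37 t/h.
The evaporator receives (1−α)·715 of feed at 0.716 water and removes 0.518 of that water:
0.518×0.716×(1−α)×715 = 149.37
(1−α) = 149.37/265.18 = 0.5633;  α = 0.4367.
Bypass flow = 0.4367×715 = 312.26 t/h.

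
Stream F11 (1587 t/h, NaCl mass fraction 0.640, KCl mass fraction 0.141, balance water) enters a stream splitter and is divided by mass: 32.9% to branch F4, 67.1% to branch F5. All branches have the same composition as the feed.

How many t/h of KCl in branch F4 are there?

73.62 t/h

Branch F4 total = 0.329×1587 = 522.12 t/h.
KCl in F4 = 0.141×522.12 = 73.619 t/h.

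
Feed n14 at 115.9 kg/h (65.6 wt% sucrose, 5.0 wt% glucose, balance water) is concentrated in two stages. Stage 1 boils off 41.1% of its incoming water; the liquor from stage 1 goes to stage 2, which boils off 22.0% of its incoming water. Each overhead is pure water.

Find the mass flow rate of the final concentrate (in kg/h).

97.48 kg/h

water in feed = 115.9×0.294 = 34.075 kg/h.
After stage 1: water left = (1−0.411)×34.075 = 20.07; stream total = 101.9 kg/h.
After stage 2: water left = (1−0.220)×20.07 = 15.655; final concentrate = 97.48 kg/h.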